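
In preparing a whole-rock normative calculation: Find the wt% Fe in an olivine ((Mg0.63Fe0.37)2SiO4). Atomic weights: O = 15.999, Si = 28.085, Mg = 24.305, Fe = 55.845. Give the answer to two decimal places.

Formula mass = 1.26*24.305 + 0.74*55.845 + 1*28.085 + 4*15.999 = 164.031 g/mol, of which 41.325 g is Fe.
So Fe makes up 41.325/164.031 = 0.2519 of the mass, i.e. 25.19%.

25.19 mass %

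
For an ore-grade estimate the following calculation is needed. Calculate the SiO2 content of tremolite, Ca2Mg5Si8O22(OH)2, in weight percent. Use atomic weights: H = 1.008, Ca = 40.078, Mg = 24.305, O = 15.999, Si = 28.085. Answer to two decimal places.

Molar mass of Ca2Mg5Si8O22(OH)2 = 2*40.078 + 5*24.305 + 8*28.085 + 24*15.999 + 2*1.008 = 812.353 g/mol.
Each formula unit contains 8 Si, equivalent to 8/1 = 8.0000 mol SiO2.
M(SiO2) = 1×28.085 + 2×15.999 = 60.083 g/mol.
Mass of SiO2 per formula unit = 8.0000 × 60.083 = 480.664 g.
SiO2 wt% = 480.664 / 812.353 × 100 = 59.17%.

59.17 wt%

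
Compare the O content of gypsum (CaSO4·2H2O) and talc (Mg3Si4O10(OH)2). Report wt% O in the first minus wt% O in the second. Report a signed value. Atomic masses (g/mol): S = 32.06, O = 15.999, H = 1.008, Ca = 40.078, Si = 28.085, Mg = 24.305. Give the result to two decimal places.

O in CaSO4·2H2O: molar mass 172.164 g/mol; 6×15.999 = 95.994 g → 55.76 wt%.
O in Mg3Si4O10(OH)2: molar mass 379.259 g/mol; 12×15.999 = 191.988 g → 50.62 wt%.
Difference = 55.76 − 50.62 = 5.14 percentage points.

5.14 percentage points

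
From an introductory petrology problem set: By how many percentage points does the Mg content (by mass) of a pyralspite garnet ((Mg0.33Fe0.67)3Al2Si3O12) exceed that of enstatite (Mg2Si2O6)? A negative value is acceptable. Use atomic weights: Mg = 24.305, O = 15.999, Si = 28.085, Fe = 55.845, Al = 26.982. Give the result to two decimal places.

-19.05 percentage points

First mineral: 24.062 g Mg in 466.517 g formula = 5.16 wt% Mg.
Second mineral: 48.610 g Mg in 200.774 g formula = 24.21 wt% Mg.
5.16% − 24.21% gives a difference of -19.05 percentage points.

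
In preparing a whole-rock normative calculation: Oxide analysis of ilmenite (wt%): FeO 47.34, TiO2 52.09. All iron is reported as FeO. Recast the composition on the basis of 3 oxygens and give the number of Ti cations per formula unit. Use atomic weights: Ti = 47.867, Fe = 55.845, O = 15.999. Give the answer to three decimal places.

0.997 Ti apfu

47.34 wt% FeO ÷ 71.844 g/mol = 0.65893 mol, giving 0.65893 Fe and 0.65893 O.
52.09 wt% TiO2 ÷ 79.865 g/mol = 0.65223 mol, giving 0.65223 Ti and 1.30446 O.
Oxygen sums to 1.96339; scaling by 3/1.96339 = 1.52797 puts the formula on 3 O.
Ti: 0.65223 × 1.52797 = 0.997 atoms per formula unit.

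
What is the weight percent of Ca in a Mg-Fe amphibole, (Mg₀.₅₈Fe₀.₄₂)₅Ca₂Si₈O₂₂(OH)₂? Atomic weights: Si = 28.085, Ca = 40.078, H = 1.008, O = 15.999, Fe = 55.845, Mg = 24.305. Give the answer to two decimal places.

9.12 wt%

Formula mass = 2.90·24.305 + 2.10·55.845 + 2·40.078 + 8·28.085 + 24·15.999 + 2·1.008 = 878.587 g/mol, of which 80.156 g is Ca.
So Ca makes up 80.156/878.587 = 0.0912 of the mass, i.e. 9.12%.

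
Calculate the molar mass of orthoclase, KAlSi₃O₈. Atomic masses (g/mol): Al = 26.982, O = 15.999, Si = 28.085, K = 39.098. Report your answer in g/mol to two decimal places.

278.33 g/mol

The formula mass is the sum 1×39.098 + 1×26.982 + 3×28.085 + 8×15.999.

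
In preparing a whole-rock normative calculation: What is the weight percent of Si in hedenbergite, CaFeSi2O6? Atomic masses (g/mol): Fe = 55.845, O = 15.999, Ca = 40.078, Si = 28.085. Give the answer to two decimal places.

22.64 mass %

M(CaFeSi2O6) = 248.087 g/mol.
Si contributes 2 × 28.085 = 56.170 g per mole.
56.170/248.087 = 0.2264 → 22.64%.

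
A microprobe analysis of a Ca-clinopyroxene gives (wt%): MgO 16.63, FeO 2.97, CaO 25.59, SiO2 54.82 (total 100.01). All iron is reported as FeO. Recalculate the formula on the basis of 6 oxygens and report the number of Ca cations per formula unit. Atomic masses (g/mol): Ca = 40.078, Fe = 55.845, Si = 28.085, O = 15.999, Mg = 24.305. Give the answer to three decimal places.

MgO: 16.63/40.304 = 0.41261 mol → 0.41261 mol Mg, 0.41261 mol O.
FeO: 2.97/71.844 = 0.04134 mol → 0.04134 mol Fe, 0.04134 mol O.
CaO: 25.59/56.077 = 0.45634 mol → 0.45634 mol Ca, 0.45634 mol O.
SiO2: 54.82/60.083 = 0.91240 mol → 0.91240 mol Si, 1.82480 mol O.
Total oxygen = 2.73509 mol. Normalization factor = 6/2.73509 = 2.19371.
Ca per 6 O = 0.45634 × 2.19371 = 1.001.

1.001 Ca apfu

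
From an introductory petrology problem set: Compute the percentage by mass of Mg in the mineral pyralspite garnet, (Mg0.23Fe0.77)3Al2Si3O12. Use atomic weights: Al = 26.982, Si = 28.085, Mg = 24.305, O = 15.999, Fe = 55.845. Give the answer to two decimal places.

Molar mass of (Mg0.23Fe0.77)3Al2Si3O12: 0.69·24.305 + 2.31·55.845 + 2·26.982 + 3·28.085 + 12·15.999 = 475.979 g/mol.
Mass of Mg per formula unit: 0.69 × 24.305 = 16.770 g.
Weight fraction Mg = 16.770 / 475.979 = 0.0352.

3.52 wt%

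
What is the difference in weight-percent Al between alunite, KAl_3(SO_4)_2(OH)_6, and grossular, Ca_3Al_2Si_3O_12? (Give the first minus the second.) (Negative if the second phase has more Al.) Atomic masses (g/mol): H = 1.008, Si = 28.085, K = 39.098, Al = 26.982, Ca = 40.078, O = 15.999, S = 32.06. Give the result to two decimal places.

7.56 percentage points

First mineral: 80.946 g Al in 414.198 g formula = 19.54 wt% Al.
Second mineral: 53.964 g Al in 450.441 g formula = 11.98 wt% Al.
19.54% − 11.98% gives a difference of 7.56 percentage points.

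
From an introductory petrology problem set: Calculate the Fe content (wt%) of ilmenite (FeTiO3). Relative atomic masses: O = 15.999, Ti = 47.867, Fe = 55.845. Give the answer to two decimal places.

Formula mass = 1×55.845 + 1×47.867 + 3×15.999 = 151.709 g/mol, of which 55.845 g is Fe.
So Fe makes up 55.845/151.709 = 0.3681 of the mass, i.e. 36.81%.

36.81 wt%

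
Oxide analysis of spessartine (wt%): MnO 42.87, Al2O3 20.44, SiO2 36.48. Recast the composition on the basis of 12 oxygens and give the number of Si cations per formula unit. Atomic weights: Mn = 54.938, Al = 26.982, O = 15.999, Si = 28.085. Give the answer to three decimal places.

42.87 wt% MnO ÷ 70.937 g/mol = 0.60434 mol, giving 0.60434 Mn and 0.60434 O.
20.44 wt% Al2O3 ÷ 101.961 g/mol = 0.20047 mol, giving 0.40094 Al and 0.60141 O.
36.48 wt% SiO2 ÷ 60.083 g/mol = 0.60716 mol, giving 0.60716 Si and 1.21432 O.
Oxygen sums to 2.42007; scaling by 12/2.42007 = 4.95853 puts the formula on 12 O.
Si: 0.60716 × 4.95853 = 3.011 atoms per formula unit.

3.011 Si apfu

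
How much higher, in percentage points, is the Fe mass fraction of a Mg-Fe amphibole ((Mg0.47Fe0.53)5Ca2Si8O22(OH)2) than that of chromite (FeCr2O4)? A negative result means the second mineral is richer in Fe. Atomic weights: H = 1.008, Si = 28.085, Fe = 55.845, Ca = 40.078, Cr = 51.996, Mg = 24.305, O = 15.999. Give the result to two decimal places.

Fe in (Mg0.47Fe0.53)5Ca2Si8O22(OH)2: molar mass 895.934 g/mol; 2.65×55.845 = 147.989 g → 16.52 wt%.
Fe in FeCr2O4: molar mass 223.833 g/mol; 1×55.845 = 55.845 g → 24.95 wt%.
Difference = 16.52 − 24.95 = -8.43 percentage points.

-8.43 percentage points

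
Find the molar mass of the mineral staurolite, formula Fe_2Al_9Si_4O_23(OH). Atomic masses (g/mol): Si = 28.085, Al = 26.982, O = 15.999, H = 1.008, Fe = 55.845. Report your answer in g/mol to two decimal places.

M = 2(55.845) + 9(26.982) + 4(28.085) + 24(15.999) + 1(1.008)

851.85 g/mol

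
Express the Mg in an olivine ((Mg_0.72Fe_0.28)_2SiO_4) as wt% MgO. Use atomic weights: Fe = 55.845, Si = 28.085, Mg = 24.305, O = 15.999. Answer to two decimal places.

36.65 wt%

M((Mg_0.72Fe_0.28)_2SiO_4) = 158.353 g/mol; M(MgO) = 40.304 g/mol.
Moles MgO per formula unit = 1.44 Mg ÷ 1 = 1.4400.
MgO fraction = (1.4400 × 40.304) / 158.353 = 58.038/158.353 = 0.3665.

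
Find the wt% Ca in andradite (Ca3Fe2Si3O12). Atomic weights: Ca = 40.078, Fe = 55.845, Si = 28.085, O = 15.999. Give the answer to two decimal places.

Formula mass = 3·40.078 + 2·55.845 + 3·28.085 + 12·15.999 = 508.167 g/mol, of which 120.234 g is Ca.
So Ca makes up 120.234/508.167 = 0.2366 of the mass, i.e. 23.66%.

23.66 mass %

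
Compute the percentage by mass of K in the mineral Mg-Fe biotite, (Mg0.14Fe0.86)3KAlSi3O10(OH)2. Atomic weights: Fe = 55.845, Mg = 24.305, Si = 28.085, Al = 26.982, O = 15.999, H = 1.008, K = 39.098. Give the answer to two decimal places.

7.84 mass %

Molar mass of (Mg0.14Fe0.86)3KAlSi3O10(OH)2: 0.42×24.305 + 2.58×55.845 + 1×39.098 + 1×26.982 + 3×28.085 + 12×15.999 + 2×1.008 = 498.627 g/mol.
Mass of K per formula unit: 1 × 39.098 = 39.098 g.
Weight fraction K = 39.098 / 498.627 = 0.0784.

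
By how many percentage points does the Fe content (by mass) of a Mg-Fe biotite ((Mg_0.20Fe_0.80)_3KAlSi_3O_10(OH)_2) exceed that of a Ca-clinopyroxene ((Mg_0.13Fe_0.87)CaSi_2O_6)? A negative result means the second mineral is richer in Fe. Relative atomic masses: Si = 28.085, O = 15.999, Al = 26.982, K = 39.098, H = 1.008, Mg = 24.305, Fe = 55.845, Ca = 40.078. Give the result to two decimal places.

First mineral: 134.028 g Fe in 492.950 g formula = 27.19 wt% Fe.
Second mineral: 48.585 g Fe in 243.987 g formula = 19.91 wt% Fe.
27.19% − 19.91% gives a difference of 7.28 percentage points.

7.28 percentage points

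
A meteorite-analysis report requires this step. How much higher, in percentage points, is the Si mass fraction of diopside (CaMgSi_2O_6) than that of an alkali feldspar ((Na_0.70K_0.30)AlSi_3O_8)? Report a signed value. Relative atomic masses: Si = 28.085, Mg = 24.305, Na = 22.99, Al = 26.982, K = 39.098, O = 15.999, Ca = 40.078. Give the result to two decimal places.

-5.61 percentage points

M(CaMgSi_2O_6) = 216.547 g/mol, so wt% Si = 56.170/216.547 × 100 = 25.94%.
M((Na_0.70K_0.30)AlSi_3O_8) = 267.051 g/mol, so wt% Si = 84.255/267.051 × 100 = 31.55%.
25.94 − 31.55 = -5.61 pp.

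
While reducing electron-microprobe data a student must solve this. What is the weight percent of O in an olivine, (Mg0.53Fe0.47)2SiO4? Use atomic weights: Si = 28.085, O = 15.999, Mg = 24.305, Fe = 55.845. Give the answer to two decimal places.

Formula mass = 1.06·24.305 + 0.94·55.845 + 1·28.085 + 4·15.999 = 170.339 g/mol, of which 63.996 g is O.
So O makes up 63.996/170.339 = 0.3757 of the mass, i.e. 37.57%.

37.57 mass %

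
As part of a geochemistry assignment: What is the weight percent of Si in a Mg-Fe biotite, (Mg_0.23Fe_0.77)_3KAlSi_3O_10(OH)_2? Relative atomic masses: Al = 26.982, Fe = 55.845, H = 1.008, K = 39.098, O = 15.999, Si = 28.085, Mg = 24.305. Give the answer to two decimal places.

17.19 mass %

M((Mg_0.23Fe_0.77)_3KAlSi_3O_10(OH)_2) = 490.111 g/mol.
Si contributes 3 × 28.085 = 84.255 g per mole.
84.255/490.111 = 0.1719 → 17.19%.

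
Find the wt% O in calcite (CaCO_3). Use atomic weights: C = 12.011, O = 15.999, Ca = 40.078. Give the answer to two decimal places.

47.96 wt%

Formula mass = 1×40.078 + 1×12.011 + 3×15.999 = 100.086 g/mol, of which 47.997 g is O.
So O makes up 47.997/100.086 = 0.4796 of the mass, i.e. 47.96%.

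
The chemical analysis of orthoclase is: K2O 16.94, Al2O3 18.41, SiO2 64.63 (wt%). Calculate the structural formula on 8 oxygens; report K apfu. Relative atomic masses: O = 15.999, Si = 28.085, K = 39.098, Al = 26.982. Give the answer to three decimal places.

1.002 K apfu

16.94 wt% K2O ÷ 94.195 g/mol = 0.17984 mol, giving 0.35968 K and 0.17984 O.
18.41 wt% Al2O3 ÷ 101.961 g/mol = 0.18056 mol, giving 0.36112 Al and 0.54168 O.
64.63 wt% SiO2 ÷ 60.083 g/mol = 1.07568 mol, giving 1.07568 Si and 2.15136 O.
Oxygen sums to 2.87288; scaling by 8/2.87288 = 2.78466 puts the formula on 8 O.
K: 0.35968 × 2.78466 = 1.002 atoms per formula unit.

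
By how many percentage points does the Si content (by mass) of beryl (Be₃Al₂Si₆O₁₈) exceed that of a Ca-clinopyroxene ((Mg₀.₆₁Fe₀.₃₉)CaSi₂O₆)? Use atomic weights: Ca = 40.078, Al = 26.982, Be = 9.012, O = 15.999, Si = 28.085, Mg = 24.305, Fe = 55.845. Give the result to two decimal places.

M(Be₃Al₂Si₆O₁₈) = 537.492 g/mol, so wt% Si = 168.510/537.492 × 100 = 31.35%.
M((Mg₀.₆₁Fe₀.₃₉)CaSi₂O₆) = 228.848 g/mol, so wt% Si = 56.170/228.848 × 100 = 24.54%.
31.35 − 24.54 = 6.81 pp.

6.81 percentage points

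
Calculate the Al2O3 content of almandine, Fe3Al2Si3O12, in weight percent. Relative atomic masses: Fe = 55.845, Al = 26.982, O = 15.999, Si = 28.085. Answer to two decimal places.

Formula mass = 497.742 g/mol.
2 Al → 1.0000 mol Al2O3 per formula unit; M(Al2O3) = 101.961, so Al2O3 mass = 101.961 g.
101.961/497.742 × 100 = 20.48 wt%.

20.48 wt%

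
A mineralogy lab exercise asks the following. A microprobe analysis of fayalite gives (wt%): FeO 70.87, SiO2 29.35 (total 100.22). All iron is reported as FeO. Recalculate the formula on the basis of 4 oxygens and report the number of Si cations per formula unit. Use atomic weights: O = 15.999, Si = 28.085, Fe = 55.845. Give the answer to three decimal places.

0.995 Si apfu

FeO: 70.87/71.844 = 0.98644 mol → 0.98644 mol Fe, 0.98644 mol O.
SiO2: 29.35/60.083 = 0.48849 mol → 0.48849 mol Si, 0.97698 mol O.
Total oxygen = 1.96342 mol. Normalization factor = 4/1.96342 = 2.03726.
Si per 4 O = 0.48849 × 2.03726 = 0.995.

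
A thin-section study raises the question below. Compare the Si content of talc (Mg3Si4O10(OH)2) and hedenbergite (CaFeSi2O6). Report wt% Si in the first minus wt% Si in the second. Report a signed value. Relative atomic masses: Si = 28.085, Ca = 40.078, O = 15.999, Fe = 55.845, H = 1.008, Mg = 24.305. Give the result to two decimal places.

6.98 percentage points

First mineral: 112.340 g Si in 379.259 g formula = 29.62 wt% Si.
Second mineral: 56.170 g Si in 248.087 g formula = 22.64 wt% Si.
29.62% − 22.64% gives a difference of 6.98 percentage points.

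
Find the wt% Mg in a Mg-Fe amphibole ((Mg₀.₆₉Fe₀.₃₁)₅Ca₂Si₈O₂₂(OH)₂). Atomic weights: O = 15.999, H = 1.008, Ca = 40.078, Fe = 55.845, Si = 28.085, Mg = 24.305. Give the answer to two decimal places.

9.74 wt%

Formula mass = 3.45·24.305 + 1.55·55.845 + 2·40.078 + 8·28.085 + 24·15.999 + 2·1.008 = 861.240 g/mol, of which 83.852 g is Mg.
So Mg makes up 83.852/861.240 = 0.0974 of the mass, i.e. 9.74%.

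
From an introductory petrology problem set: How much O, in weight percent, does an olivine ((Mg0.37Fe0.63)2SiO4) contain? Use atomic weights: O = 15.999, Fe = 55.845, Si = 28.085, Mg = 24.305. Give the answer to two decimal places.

35.47 weight percent

Molar mass of (Mg0.37Fe0.63)2SiO4: 0.74·24.305 + 1.26·55.845 + 1·28.085 + 4·15.999 = 180.431 g/mol.
Mass of O per formula unit: 4 × 15.999 = 63.996 g.
Weight fraction O = 63.996 / 180.431 = 0.3547.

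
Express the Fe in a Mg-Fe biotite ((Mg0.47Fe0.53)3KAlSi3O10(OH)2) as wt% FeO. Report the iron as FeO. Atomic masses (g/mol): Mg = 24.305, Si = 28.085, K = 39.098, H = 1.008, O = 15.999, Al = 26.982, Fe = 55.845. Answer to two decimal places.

Molar mass of (Mg0.47Fe0.53)3KAlSi3O10(OH)2 = 1.41×24.305 + 1.59×55.845 + 1×39.098 + 1×26.982 + 3×28.085 + 12×15.999 + 2×1.008 = 467.403 g/mol.
Each formula unit contains 1.59 Fe, equivalent to 1.59/1 = 1.5900 mol FeO.
M(FeO) = 1×55.845 + 1×15.999 = 71.844 g/mol.
Mass of FeO per formula unit = 1.5900 × 71.844 = 114.232 g.
FeO wt% = 114.232 / 467.403 × 100 = 24.44%.

24.44 wt%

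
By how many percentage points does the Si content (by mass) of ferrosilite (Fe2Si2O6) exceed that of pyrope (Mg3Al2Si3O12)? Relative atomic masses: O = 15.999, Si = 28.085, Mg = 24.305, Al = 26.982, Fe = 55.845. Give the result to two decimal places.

0.39 percentage points

First mineral: 56.170 g Si in 263.854 g formula = 21.29 wt% Si.
Second mineral: 84.255 g Si in 403.122 g formula = 20.90 wt% Si.
21.29% − 20.90% gives a difference of 0.39 percentage points.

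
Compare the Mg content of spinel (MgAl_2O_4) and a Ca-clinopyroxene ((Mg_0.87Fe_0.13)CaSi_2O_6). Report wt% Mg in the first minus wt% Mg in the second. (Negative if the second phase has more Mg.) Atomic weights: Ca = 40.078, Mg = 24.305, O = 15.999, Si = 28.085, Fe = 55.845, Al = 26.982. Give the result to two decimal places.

7.50 percentage points

Mg in MgAl_2O_4: molar mass 142.265 g/mol; 1×24.305 = 24.305 g → 17.08 wt%.
Mg in (Mg_0.87Fe_0.13)CaSi_2O_6: molar mass 220.647 g/mol; 0.87×24.305 = 21.145 g → 9.58 wt%.
Difference = 17.08 − 9.58 = 7.50 percentage points.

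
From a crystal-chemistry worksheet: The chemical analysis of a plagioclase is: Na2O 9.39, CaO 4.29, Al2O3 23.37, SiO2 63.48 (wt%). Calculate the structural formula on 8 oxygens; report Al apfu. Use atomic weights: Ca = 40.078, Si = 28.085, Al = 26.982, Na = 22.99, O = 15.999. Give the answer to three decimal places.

9.39 wt% Na2O ÷ 61.979 g/mol = 0.15150 mol, giving 0.30300 Na and 0.15150 O.
4.29 wt% CaO ÷ 56.077 g/mol = 0.07650 mol, giving 0.07650 Ca and 0.07650 O.
23.37 wt% Al2O3 ÷ 101.961 g/mol = 0.22921 mol, giving 0.45842 Al and 0.68763 O.
63.48 wt% SiO2 ÷ 60.083 g/mol = 1.05654 mol, giving 1.05654 Si and 2.11308 O.
Oxygen sums to 3.02871; scaling by 8/3.02871 = 2.64139 puts the formula on 8 O.
Al: 0.45842 × 2.64139 = 1.211 atoms per formula unit.

1.211 Al apfu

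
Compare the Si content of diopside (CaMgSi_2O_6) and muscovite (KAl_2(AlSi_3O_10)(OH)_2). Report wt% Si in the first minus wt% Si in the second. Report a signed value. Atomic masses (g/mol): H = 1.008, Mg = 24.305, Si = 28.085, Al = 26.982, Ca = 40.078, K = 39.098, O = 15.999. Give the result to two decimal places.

Si in CaMgSi_2O_6: molar mass 216.547 g/mol; 2×28.085 = 56.170 g → 25.94 wt%.
Si in KAl_2(AlSi_3O_10)(OH)_2: molar mass 398.303 g/mol; 3×28.085 = 84.255 g → 21.15 wt%.
Difference = 25.94 − 21.15 = 4.79 percentage points.

4.79 percentage points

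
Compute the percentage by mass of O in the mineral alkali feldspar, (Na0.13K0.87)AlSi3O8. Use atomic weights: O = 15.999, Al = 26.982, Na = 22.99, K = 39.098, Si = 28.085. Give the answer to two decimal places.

M((Na0.13K0.87)AlSi3O8) = 276.233 g/mol.
O contributes 8 × 15.999 = 127.992 g per mole.
127.992/276.233 = 0.4633 → 46.33%.

46.33 wt%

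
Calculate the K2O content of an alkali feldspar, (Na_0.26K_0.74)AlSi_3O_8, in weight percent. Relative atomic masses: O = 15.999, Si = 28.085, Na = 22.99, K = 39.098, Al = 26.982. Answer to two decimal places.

12.71 wt%

Formula mass = 274.139 g/mol.
0.74 K → 0.3700 mol K2O per formula unit; M(K2O) = 94.195, so K2O mass = 34.852 g.
34.852/274.139 × 100 = 12.71 wt%.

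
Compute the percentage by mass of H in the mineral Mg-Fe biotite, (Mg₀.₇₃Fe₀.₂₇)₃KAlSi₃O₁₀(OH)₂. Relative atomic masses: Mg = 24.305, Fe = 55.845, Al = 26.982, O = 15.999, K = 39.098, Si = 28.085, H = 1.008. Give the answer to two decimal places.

0.46 weight percent

Formula mass = 2.19×24.305 + 0.81×55.845 + 1×39.098 + 1×26.982 + 3×28.085 + 12×15.999 + 2×1.008 = 442.801 g/mol, of which 2.016 g is H.
So H makes up 2.016/442.801 = 0.0046 of the mass, i.e. 0.46%.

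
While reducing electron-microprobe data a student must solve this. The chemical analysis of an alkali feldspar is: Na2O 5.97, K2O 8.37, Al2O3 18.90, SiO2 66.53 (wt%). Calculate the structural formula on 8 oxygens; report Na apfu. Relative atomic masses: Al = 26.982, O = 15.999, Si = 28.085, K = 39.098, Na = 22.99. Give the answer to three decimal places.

0.521 Na apfu

5.97 wt% Na2O ÷ 61.979 g/mol = 0.09632 mol, giving 0.19264 Na and 0.09632 O.
8.37 wt% K2O ÷ 94.195 g/mol = 0.08886 mol, giving 0.17772 K and 0.08886 O.
18.90 wt% Al2O3 ÷ 101.961 g/mol = 0.18536 mol, giving 0.37072 Al and 0.55608 O.
66.53 wt% SiO2 ÷ 60.083 g/mol = 1.10730 mol, giving 1.10730 Si and 2.21460 O.
Oxygen sums to 2.95586; scaling by 8/2.95586 = 2.70649 puts the formula on 8 O.
Na: 0.19264 × 2.70649 = 0.521 atoms per formula unit.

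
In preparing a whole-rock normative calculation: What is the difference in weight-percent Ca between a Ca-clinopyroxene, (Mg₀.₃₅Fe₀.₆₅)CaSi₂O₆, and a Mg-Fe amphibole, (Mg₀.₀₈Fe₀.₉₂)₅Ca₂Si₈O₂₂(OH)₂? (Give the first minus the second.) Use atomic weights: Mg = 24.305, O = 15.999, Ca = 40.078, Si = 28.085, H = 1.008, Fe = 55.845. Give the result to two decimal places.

M((Mg₀.₃₅Fe₀.₆₅)CaSi₂O₆) = 237.048 g/mol, so wt% Ca = 40.078/237.048 × 100 = 16.91%.
M((Mg₀.₀₈Fe₀.₉₂)₅Ca₂Si₈O₂₂(OH)₂) = 957.437 g/mol, so wt% Ca = 80.156/957.437 × 100 = 8.37%.
16.91 − 8.37 = 8.54 pp.

8.54 percentage points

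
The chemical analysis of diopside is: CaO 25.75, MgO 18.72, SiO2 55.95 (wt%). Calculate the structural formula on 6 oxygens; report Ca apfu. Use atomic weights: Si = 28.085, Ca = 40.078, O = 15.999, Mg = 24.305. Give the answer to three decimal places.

0.989 Ca apfu

CaO: 25.75/56.077 = 0.45919 mol → 0.45919 mol Ca, 0.45919 mol O.
MgO: 18.72/40.304 = 0.46447 mol → 0.46447 mol Mg, 0.46447 mol O.
SiO2: 55.95/60.083 = 0.93121 mol → 0.93121 mol Si, 1.86242 mol O.
Total oxygen = 2.78608 mol. Normalization factor = 6/2.78608 = 2.15356.
Ca per 6 O = 0.45919 × 2.15356 = 0.989.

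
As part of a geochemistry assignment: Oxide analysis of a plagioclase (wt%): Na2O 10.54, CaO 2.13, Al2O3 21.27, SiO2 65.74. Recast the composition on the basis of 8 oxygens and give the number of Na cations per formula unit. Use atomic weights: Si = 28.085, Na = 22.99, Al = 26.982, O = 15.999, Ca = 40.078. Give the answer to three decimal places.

Na2O (M=61.979): mol = 0.17006; Na = 0.34012, O = 0.17006.
CaO (M=56.077): mol = 0.03798; Ca = 0.03798, O = 0.03798.
Al2O3 (M=101.961): mol = 0.20861; Al = 0.41722, O = 0.62583.
SiO2 (M=60.083): mol = 1.09415; Si = 1.09415, O = 2.18830.
ΣO = 3.02217; factor = 8/ΣO = 2.64710.
Na apfu = 0.34012 × 2.64710 = 0.900.

0.900 Na apfu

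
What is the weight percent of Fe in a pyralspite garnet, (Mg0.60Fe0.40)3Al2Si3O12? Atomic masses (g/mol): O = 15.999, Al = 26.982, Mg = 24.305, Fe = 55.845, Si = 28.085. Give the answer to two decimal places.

Formula mass = 1.80×24.305 + 1.20×55.845 + 2×26.982 + 3×28.085 + 12×15.999 = 440.970 g/mol, of which 67.014 g is Fe.
So Fe makes up 67.014/440.970 = 0.1520 of the mass, i.e. 15.20%.

15.20 mass %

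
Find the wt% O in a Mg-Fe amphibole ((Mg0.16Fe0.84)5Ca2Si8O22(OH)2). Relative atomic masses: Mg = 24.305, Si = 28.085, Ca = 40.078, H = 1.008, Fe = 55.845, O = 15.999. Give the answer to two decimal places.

M((Mg0.16Fe0.84)5Ca2Si8O22(OH)2) = 944.821 g/mol.
O contributes 24 × 15.999 = 383.976 g per mole.
383.976/944.821 = 0.4064 → 40.64%.

40.64 wt%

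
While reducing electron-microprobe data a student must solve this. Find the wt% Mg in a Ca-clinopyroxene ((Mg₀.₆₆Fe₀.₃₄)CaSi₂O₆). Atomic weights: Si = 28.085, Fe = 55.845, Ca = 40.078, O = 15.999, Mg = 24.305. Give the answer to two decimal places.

7.06 wt%

Molar mass of (Mg₀.₆₆Fe₀.₃₄)CaSi₂O₆: 0.66×24.305 + 0.34×55.845 + 1×40.078 + 2×28.085 + 6×15.999 = 227.271 g/mol.
Mass of Mg per formula unit: 0.66 × 24.305 = 16.041 g.
Weight fraction Mg = 16.041 / 227.271 = 0.0706.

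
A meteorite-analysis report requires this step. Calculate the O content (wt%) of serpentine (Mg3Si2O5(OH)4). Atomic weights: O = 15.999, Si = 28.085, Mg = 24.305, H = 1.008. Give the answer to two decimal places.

M(Mg3Si2O5(OH)4) = 277.108 g/mol.
O contributes 9 × 15.999 = 143.991 g per mole.
143.991/277.108 = 0.5196 → 51.96%.

51.96 wt%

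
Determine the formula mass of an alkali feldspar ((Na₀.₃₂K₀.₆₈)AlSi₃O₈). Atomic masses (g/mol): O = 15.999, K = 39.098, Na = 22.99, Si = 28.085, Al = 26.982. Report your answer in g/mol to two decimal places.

273.17 g/mol

M = 0.32×22.99 + 0.68×39.098 + 1×26.982 + 3×28.085 + 8×15.999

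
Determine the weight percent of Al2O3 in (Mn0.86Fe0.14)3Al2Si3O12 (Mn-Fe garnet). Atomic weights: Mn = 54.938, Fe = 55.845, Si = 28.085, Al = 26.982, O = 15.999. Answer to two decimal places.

20.58 wt%

Molar mass of (Mn0.86Fe0.14)3Al2Si3O12 = 2.58×54.938 + 0.42×55.845 + 2×26.982 + 3×28.085 + 12×15.999 = 495.402 g/mol.
Each formula unit contains 2 Al, equivalent to 2/2 = 1.0000 mol Al2O3.
M(Al2O3) = 2×26.982 + 3×15.999 = 101.961 g/mol.
Mass of Al2O3 per formula unit = 1.0000 × 101.961 = 101.961 g.
Al2O3 wt% = 101.961 / 495.402 × 100 = 20.58%.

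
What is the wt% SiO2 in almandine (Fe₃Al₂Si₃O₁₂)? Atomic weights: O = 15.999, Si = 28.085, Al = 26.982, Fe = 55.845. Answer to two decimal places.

M(Fe₃Al₂Si₃O₁₂) = 497.742 g/mol; M(SiO2) = 60.083 g/mol.
Moles SiO2 per formula unit = 3 Si ÷ 1 = 3.0000.
SiO2 fraction = (3.0000 × 60.083) / 497.742 = 180.249/497.742 = 0.3621.

36.21 wt%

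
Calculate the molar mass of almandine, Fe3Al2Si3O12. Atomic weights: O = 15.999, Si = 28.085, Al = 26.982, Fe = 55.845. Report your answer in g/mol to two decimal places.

Fe: 3 × 55.845 = 167.5350
Al: 2 × 26.982 = 53.9640
Si: 3 × 28.085 = 84.2550
O: 12 × 15.999 = 191.9880
Summing the contributions gives the formula mass.

497.74 g/mol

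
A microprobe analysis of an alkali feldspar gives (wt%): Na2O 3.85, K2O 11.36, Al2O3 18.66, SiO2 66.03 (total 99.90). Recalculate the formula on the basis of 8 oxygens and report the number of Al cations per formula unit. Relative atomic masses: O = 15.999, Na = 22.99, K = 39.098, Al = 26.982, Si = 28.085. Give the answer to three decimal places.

0.999 Al apfu

3.85 wt% Na2O ÷ 61.979 g/mol = 0.06212 mol, giving 0.12424 Na and 0.06212 O.
11.36 wt% K2O ÷ 94.195 g/mol = 0.12060 mol, giving 0.24120 K and 0.12060 O.
18.66 wt% Al2O3 ÷ 101.961 g/mol = 0.18301 mol, giving 0.36602 Al and 0.54903 O.
66.03 wt% SiO2 ÷ 60.083 g/mol = 1.09898 mol, giving 1.09898 Si and 2.19796 O.
Oxygen sums to 2.92971; scaling by 8/2.92971 = 2.73065 puts the formula on 8 O.
Al: 0.36602 × 2.73065 = 0.999 atoms per formula unit.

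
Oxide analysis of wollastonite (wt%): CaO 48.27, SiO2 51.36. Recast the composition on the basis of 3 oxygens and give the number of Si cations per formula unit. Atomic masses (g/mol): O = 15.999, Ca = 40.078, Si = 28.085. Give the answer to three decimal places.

48.27 wt% CaO ÷ 56.077 g/mol = 0.86078 mol, giving 0.86078 Ca and 0.86078 O.
51.36 wt% SiO2 ÷ 60.083 g/mol = 0.85482 mol, giving 0.85482 Si and 1.70964 O.
Oxygen sums to 2.57042; scaling by 3/2.57042 = 1.16712 puts the formula on 3 O.
Si: 0.85482 × 1.16712 = 0.998 atoms per formula unit.

0.998 Si apfu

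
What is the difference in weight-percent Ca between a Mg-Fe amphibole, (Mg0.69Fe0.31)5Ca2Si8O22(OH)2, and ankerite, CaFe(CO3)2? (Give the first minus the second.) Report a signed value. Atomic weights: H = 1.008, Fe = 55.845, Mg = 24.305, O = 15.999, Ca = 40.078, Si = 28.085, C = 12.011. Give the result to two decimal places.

M((Mg0.69Fe0.31)5Ca2Si8O22(OH)2) = 861.240 g/mol, so wt% Ca = 80.156/861.240 × 100 = 9.31%.
M(CaFe(CO3)2) = 215.939 g/mol, so wt% Ca = 40.078/215.939 × 100 = 18.56%.
9.31 − 18.56 = -9.25 pp.

-9.25 percentage points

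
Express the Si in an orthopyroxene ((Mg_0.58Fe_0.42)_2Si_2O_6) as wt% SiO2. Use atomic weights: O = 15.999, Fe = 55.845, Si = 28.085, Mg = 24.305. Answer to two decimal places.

52.87 wt%

Formula mass = 227.268 g/mol.
2 Si → 2.0000 mol SiO2 per formula unit; M(SiO2) = 60.083, so SiO2 mass = 120.166 g.
120.166/227.268 × 100 = 52.87 wt%.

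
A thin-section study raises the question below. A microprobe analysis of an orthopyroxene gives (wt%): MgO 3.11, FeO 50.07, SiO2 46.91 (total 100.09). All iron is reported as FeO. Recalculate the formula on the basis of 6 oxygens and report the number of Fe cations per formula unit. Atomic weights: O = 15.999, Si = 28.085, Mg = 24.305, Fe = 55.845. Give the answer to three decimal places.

1.790 Fe apfu

MgO: 3.11/40.304 = 0.07716 mol → 0.07716 mol Mg, 0.07716 mol O.
FeO: 50.07/71.844 = 0.69693 mol → 0.69693 mol Fe, 0.69693 mol O.
SiO2: 46.91/60.083 = 0.78075 mol → 0.78075 mol Si, 1.56150 mol O.
Total oxygen = 2.33559 mol. Normalization factor = 6/2.33559 = 2.56894.
Fe per 6 O = 0.69693 × 2.56894 = 1.790.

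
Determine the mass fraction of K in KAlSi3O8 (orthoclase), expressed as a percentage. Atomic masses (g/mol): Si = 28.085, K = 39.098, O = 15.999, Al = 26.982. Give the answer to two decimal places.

Molar mass of KAlSi3O8: 1×39.098 + 1×26.982 + 3×28.085 + 8×15.999 = 278.327 g/mol.
Mass of K per formula unit: 1 × 39.098 = 39.098 g.
Weight fraction K = 39.098 / 278.327 = 0.1405.

14.05 mass %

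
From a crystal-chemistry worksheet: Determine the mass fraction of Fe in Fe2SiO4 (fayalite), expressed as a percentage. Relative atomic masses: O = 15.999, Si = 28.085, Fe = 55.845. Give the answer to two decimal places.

54.81 mass %

M(Fe2SiO4) = 203.771 g/mol.
Fe contributes 2 × 55.845 = 111.690 g per mole.
111.690/203.771 = 0.5481 → 54.81%.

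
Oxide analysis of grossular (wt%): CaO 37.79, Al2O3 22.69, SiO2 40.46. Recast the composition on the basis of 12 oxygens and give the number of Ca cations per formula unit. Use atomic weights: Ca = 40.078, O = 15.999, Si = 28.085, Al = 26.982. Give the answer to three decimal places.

37.79 wt% CaO ÷ 56.077 g/mol = 0.67389 mol, giving 0.67389 Ca and 0.67389 O.
22.69 wt% Al2O3 ÷ 101.961 g/mol = 0.22254 mol, giving 0.44508 Al and 0.66762 O.
40.46 wt% SiO2 ÷ 60.083 g/mol = 0.67340 mol, giving 0.67340 Si and 1.34680 O.
Oxygen sums to 2.68831; scaling by 12/2.68831 = 4.46377 puts the formula on 12 O.
Ca: 0.67389 × 4.46377 = 3.008 atoms per formula unit.

3.008 Ca apfu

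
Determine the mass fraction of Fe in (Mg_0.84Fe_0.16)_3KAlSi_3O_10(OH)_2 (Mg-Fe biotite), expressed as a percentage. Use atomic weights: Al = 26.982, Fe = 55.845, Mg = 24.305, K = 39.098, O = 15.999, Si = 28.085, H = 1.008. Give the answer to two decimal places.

6.20 weight percent

M((Mg_0.84Fe_0.16)_3KAlSi_3O_10(OH)_2) = 432.393 g/mol.
Fe contributes 0.48 × 55.845 = 26.806 g per mole.
26.806/432.393 = 0.0620 → 6.20%.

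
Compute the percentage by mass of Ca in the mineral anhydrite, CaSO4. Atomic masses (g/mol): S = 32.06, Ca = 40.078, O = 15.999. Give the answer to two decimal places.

M(CaSO4) = 136.134 g/mol.
Ca contributes 1 × 40.078 = 40.078 g per mole.
40.078/136.134 = 0.2944 → 29.44%.

29.44 wt%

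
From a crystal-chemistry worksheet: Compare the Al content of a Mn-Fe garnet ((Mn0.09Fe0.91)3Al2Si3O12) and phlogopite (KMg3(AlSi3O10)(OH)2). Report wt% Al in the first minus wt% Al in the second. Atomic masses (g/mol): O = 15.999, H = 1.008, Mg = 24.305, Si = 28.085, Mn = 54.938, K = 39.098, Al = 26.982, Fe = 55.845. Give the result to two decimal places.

M((Mn0.09Fe0.91)3Al2Si3O12) = 497.497 g/mol, so wt% Al = 53.964/497.497 × 100 = 10.85%.
M(KMg3(AlSi3O10)(OH)2) = 417.254 g/mol, so wt% Al = 26.982/417.254 × 100 = 6.47%.
10.85 − 6.47 = 4.38 pp.

4.38 percentage points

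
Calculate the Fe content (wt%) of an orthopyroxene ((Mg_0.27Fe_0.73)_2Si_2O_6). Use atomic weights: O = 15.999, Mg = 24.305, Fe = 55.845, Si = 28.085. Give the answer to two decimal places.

33.03 wt%

Formula mass = 0.54·24.305 + 1.46·55.845 + 2·28.085 + 6·15.999 = 246.822 g/mol, of which 81.534 g is Fe.
So Fe makes up 81.534/246.822 = 0.3303 of the mass, i.e. 33.03%.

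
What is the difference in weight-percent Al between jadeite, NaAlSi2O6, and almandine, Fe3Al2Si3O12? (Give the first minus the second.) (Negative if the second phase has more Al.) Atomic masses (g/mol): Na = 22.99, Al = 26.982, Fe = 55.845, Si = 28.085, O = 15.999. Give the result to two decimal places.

First mineral: 26.982 g Al in 202.136 g formula = 13.35 wt% Al.
Second mineral: 53.964 g Al in 497.742 g formula = 10.84 wt% Al.
13.35% − 10.84% gives a difference of 2.51 percentage points.

2.51 percentage points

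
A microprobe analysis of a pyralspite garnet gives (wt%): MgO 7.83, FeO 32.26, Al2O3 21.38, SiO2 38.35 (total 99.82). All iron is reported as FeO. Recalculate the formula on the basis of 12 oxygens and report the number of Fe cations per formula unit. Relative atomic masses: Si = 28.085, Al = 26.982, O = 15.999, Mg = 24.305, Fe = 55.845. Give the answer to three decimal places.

2.114 Fe apfu

MgO (M=40.304): mol = 0.19427; Mg = 0.19427, O = 0.19427.
FeO (M=71.844): mol = 0.44903; Fe = 0.44903, O = 0.44903.
Al2O3 (M=101.961): mol = 0.20969; Al = 0.41938, O = 0.62907.
SiO2 (M=60.083): mol = 0.63828; Si = 0.63828, O = 1.27656.
ΣO = 2.54893; factor = 12/ΣO = 4.70786.
Fe apfu = 0.44903 × 4.70786 = 2.114.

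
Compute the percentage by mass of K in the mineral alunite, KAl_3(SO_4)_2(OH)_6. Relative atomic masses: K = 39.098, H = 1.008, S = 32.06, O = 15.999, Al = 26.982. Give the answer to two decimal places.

9.44 weight percent

M(KAl_3(SO_4)_2(OH)_6) = 414.198 g/mol.
K contributes 1 × 39.098 = 39.098 g per mole.
39.098/414.198 = 0.0944 → 9.44%.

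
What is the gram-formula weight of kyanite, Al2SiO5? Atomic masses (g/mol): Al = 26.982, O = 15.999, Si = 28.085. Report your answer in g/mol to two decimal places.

162.04 g/mol

M = 2×26.982 + 1×28.085 + 5×15.999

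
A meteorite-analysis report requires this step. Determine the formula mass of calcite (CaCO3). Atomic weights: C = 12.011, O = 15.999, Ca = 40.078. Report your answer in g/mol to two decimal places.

100.09 g/mol

M = 1·40.078 + 1·12.011 + 3·15.999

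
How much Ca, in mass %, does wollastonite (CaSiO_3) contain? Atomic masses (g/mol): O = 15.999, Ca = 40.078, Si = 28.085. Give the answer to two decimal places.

Formula mass = 1*40.078 + 1*28.085 + 3*15.999 = 116.160 g/mol, of which 40.078 g is Ca.
So Ca makes up 40.078/116.160 = 0.3450 of the mass, i.e. 34.50%.

34.50 mass %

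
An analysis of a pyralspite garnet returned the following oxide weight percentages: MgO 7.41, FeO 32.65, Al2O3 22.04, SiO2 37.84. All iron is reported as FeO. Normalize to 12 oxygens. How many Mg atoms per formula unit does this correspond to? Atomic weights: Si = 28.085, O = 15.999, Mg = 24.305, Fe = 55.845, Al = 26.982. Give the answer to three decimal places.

7.41 wt% MgO ÷ 40.304 g/mol = 0.18385 mol, giving 0.18385 Mg and 0.18385 O.
32.65 wt% FeO ÷ 71.844 g/mol = 0.45446 mol, giving 0.45446 Fe and 0.45446 O.
22.04 wt% Al2O3 ÷ 101.961 g/mol = 0.21616 mol, giving 0.43232 Al and 0.64848 O.
37.84 wt% SiO2 ÷ 60.083 g/mol = 0.62980 mol, giving 0.62980 Si and 1.25960 O.
Oxygen sums to 2.54639; scaling by 12/2.54639 = 4.71255 puts the formula on 12 O.
Mg: 0.18385 × 4.71255 = 0.866 atoms per formula unit.

0.866 Mg apfu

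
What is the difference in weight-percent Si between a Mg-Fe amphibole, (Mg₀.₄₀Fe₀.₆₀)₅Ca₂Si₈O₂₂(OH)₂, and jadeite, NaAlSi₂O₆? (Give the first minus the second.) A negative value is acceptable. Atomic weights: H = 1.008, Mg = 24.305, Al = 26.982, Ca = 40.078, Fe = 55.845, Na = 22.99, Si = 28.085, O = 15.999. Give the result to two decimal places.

-3.02 percentage points

M((Mg₀.₄₀Fe₀.₆₀)₅Ca₂Si₈O₂₂(OH)₂) = 906.973 g/mol, so wt% Si = 224.680/906.973 × 100 = 24.77%.
M(NaAlSi₂O₆) = 202.136 g/mol, so wt% Si = 56.170/202.136 × 100 = 27.79%.
24.77 − 27.79 = -3.02 pp.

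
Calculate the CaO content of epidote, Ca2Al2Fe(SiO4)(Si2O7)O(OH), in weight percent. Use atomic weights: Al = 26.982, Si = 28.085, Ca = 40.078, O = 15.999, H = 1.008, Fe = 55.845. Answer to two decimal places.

23.21 wt%

M(Ca2Al2Fe(SiO4)(Si2O7)O(OH)) = 483.215 g/mol; M(CaO) = 56.077 g/mol.
Moles CaO per formula unit = 2 Ca ÷ 1 = 2.0000.
CaO fraction = (2.0000 × 56.077) / 483.215 = 112.154/483.215 = 0.2321.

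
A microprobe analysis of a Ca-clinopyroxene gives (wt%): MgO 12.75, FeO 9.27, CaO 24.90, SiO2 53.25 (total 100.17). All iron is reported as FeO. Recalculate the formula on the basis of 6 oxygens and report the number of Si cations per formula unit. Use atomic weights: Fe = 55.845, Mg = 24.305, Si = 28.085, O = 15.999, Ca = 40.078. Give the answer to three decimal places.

MgO (M=40.304): mol = 0.31635; Mg = 0.31635, O = 0.31635.
FeO (M=71.844): mol = 0.12903; Fe = 0.12903, O = 0.12903.
CaO (M=56.077): mol = 0.44403; Ca = 0.44403, O = 0.44403.
SiO2 (M=60.083): mol = 0.88627; Si = 0.88627, O = 1.77254.
ΣO = 2.66195; factor = 6/ΣO = 2.25399.
Si apfu = 0.88627 × 2.25399 = 1.998.

1.998 Si apfu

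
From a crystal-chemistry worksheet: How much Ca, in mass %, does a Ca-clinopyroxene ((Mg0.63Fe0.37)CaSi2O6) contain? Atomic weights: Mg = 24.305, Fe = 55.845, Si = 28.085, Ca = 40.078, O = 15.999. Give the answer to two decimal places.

17.56 mass %

Formula mass = 0.63·24.305 + 0.37·55.845 + 1·40.078 + 2·28.085 + 6·15.999 = 228.217 g/mol, of which 40.078 g is Ca.
So Ca makes up 40.078/228.217 = 0.1756 of the mass, i.e. 17.56%.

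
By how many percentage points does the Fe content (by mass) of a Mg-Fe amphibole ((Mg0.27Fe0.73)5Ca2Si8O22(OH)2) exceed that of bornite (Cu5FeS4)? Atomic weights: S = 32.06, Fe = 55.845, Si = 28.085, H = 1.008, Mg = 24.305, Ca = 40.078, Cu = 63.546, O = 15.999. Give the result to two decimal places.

10.85 percentage points

First mineral: 203.834 g Fe in 927.474 g formula = 21.98 wt% Fe.
Second mineral: 55.845 g Fe in 501.815 g formula = 11.13 wt% Fe.
21.98% − 11.13% gives a difference of 10.85 percentage points.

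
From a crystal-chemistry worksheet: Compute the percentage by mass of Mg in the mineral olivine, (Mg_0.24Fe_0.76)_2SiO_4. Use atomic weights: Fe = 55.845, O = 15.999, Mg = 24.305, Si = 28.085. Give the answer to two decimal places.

M((Mg_0.24Fe_0.76)_2SiO_4) = 188.632 g/mol.
Mg contributes 0.48 × 24.305 = 11.666 g per mole.
11.666/188.632 = 0.0618 → 6.18%.

6.18 weight percent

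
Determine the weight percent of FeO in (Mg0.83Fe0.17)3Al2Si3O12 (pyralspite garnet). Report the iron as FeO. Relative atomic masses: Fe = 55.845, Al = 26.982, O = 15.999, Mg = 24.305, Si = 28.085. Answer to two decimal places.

8.74 wt%

Formula mass = 419.207 g/mol.
0.51 Fe → 0.5100 mol FeO per formula unit; M(FeO) = 71.844, so FeO mass = 36.640 g.
36.640/419.207 × 100 = 8.74 wt%.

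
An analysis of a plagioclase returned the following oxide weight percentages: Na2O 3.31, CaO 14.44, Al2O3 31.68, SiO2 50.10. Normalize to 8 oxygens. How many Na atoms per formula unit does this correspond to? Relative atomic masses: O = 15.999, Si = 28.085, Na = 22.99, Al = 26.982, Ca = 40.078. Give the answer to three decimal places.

0.294 Na apfu

Na2O (M=61.979): mol = 0.05341; Na = 0.10682, O = 0.05341.
CaO (M=56.077): mol = 0.25750; Ca = 0.25750, O = 0.25750.
Al2O3 (M=101.961): mol = 0.31071; Al = 0.62142, O = 0.93213.
SiO2 (M=60.083): mol = 0.83385; Si = 0.83385, O = 1.66770.
ΣO = 2.91074; factor = 8/ΣO = 2.74844.
Na apfu = 0.10682 × 2.74844 = 0.294.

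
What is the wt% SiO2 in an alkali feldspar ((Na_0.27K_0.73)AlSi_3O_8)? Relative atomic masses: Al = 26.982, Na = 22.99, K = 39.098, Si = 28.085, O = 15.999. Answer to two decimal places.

M((Na_0.27K_0.73)AlSi_3O_8) = 273.978 g/mol; M(SiO2) = 60.083 g/mol.
Moles SiO2 per formula unit = 3 Si ÷ 1 = 3.0000.
SiO2 fraction = (3.0000 × 60.083) / 273.978 = 180.249/273.978 = 0.6579.

65.79 wt%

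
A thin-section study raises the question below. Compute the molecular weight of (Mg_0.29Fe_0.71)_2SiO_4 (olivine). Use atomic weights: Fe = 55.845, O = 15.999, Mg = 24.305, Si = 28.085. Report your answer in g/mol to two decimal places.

Mg: 0.58 × 24.305 = 14.0969
Fe: 1.42 × 55.845 = 79.2999
Si: 1 × 28.085 = 28.0850
O: 4 × 15.999 = 63.9960
Summing the contributions gives the formula mass.

185.48 g/mol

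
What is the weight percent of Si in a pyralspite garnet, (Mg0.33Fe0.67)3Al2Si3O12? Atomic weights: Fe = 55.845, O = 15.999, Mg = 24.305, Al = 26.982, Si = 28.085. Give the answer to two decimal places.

Formula mass = 0.99·24.305 + 2.01·55.845 + 2·26.982 + 3·28.085 + 12·15.999 = 466.517 g/mol, of which 84.255 g is Si.
So Si makes up 84.255/466.517 = 0.1806 of the mass, i.e. 18.06%.

18.06 wt%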